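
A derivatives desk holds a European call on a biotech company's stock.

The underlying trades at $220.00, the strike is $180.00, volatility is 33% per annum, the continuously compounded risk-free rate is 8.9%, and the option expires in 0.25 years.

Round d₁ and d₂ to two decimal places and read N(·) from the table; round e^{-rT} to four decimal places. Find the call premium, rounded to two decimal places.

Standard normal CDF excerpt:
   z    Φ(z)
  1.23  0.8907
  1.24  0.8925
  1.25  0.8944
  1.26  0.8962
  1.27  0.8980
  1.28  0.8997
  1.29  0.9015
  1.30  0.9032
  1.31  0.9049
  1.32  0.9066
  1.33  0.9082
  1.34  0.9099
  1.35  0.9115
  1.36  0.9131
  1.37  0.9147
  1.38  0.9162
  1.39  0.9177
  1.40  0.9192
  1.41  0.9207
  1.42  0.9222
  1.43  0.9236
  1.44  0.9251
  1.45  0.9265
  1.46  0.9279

T = 0.25;  σ√T = 0.1650
d₁ = [ln(220/180) + (0.089 + 0.33²/2)·0.25] / 0.1650 = [0.2007 + 0.0359] / 0.1650 = 1.4335 ≈ 1.43
d₂ = d₁ − σ√T = 1.4335 − 0.1650 = 1.2685 ≈ 1.27
exp(−rT) = exp(−0.089·0.25) = 0.9780
N(d₁) = N(1.43) = 0.9236;  N(d₂) = N(1.27) = 0.8980
C = 220·0.9236 − 180·0.9780·0.8980 = 203.1920 − 158.0839 = 45.1081

$45.11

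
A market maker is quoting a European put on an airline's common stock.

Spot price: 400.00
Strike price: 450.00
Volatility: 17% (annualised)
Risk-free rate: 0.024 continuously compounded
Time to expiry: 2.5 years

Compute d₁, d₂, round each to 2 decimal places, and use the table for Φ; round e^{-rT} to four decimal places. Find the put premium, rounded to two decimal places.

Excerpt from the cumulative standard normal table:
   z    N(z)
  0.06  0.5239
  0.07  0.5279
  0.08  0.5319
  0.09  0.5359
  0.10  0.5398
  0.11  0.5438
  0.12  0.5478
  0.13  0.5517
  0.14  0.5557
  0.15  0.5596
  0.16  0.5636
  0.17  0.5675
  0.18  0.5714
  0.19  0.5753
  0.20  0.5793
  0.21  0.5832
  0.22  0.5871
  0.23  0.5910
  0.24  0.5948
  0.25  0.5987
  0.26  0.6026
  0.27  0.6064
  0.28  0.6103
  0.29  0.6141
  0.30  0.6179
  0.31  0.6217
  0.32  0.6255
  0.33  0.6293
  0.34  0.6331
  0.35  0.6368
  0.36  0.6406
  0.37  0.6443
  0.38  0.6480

σ√T = 0.17 × 1.5811 = 0.2688
d₁ = [ln(400/450) + (0.024 + ½·0.17²)·2.5] / (σ√T) = (-0.1178 + 0.0961) / 0.2688 = -0.0806 ⇒ -0.08
d₂ = -0.0806 − 0.2688 = -0.3494 ⇒ -0.35
e^(−rT) = e^(−0.024·2.5) = 0.9418
N(−d₂) = N(0.35) = 0.6368;  N(−d₁) = N(0.08) = 0.5319
P = 450·0.9418·0.6368 − 400·0.5319 = 269.8822 − 212.7600 = 57.1222

57.12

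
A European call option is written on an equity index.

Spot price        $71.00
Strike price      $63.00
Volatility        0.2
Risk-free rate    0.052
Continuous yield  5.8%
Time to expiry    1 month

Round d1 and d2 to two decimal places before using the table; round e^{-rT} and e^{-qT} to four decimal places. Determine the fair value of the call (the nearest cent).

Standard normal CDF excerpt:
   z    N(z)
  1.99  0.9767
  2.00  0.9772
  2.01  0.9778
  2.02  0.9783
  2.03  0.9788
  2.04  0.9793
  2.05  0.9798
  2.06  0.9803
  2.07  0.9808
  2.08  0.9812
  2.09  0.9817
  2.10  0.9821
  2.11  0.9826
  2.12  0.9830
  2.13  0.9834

T = 0.08333;  σ√T = 0.0577
d₁ = [ln(71/63) + (0.052 − 0.058 + 0.2²/2)·0.08333] / 0.0577 = [0.1195 + 0.0012] / 0.0577 = 2.0908 which rounds to 2.09
d₂ = d₁ − σ√T = 2.0908 − 0.0577 = 2.0331 which rounds to 2.03
exp(−qT) = exp(−0.058·0.08333) = 0.9952;  exp(−rT) = exp(−0.052·0.08333) = 0.9957
C = 71·0.9952·N(2.09) − 63·0.9957·N(2.03) = 71·0.9952·0.9817 − 63·0.9957·0.9788 = 69.3661 − 61.3992 = 7.9669

$7.97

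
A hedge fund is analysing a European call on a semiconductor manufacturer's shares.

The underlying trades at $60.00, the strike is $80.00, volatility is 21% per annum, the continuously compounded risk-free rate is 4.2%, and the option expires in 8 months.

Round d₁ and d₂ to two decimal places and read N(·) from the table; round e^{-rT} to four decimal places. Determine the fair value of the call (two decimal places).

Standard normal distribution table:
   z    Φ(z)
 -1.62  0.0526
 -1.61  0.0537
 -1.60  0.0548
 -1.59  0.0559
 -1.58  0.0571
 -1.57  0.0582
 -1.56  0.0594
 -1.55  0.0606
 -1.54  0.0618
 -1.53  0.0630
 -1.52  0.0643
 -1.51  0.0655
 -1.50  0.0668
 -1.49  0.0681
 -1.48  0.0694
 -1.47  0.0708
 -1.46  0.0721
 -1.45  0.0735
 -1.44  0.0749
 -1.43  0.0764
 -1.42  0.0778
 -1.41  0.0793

$0.32

σ√T = 0.21·√0.6667 = 0.1715
d₁ = [ln(60/80) + (0.042 + ½·0.21²)·0.6667] / (σ√T) = (-0.2877 + 0.0427) / 0.1715 = -1.4288 ⇒ -1.43
d₂ = -1.4288 − 0.1715 = -1.6002 ⇒ -1.60
exp(−rT) = exp(−0.042·0.6667) = 0.9724
C = 60·N(-1.43) − 80·0.9724·N(-1.60) = 60·0.0764 − 80·0.9724·0.0548 = 4.5840 − 4.2630 = 0.3210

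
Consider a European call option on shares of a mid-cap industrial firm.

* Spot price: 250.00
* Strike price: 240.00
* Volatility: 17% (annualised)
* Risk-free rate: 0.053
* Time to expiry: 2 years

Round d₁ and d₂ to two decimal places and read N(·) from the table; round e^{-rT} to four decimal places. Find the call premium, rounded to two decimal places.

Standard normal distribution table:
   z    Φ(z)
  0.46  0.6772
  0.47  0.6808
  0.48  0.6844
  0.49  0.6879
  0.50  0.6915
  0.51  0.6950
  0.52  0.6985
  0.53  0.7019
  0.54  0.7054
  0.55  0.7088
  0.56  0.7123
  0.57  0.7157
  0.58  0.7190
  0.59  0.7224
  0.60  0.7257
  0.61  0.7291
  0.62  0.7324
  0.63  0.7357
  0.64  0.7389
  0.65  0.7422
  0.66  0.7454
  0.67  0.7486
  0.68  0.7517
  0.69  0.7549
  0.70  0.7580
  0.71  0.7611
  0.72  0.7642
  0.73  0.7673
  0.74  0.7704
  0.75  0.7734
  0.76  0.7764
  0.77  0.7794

43.34

σ√T = 0.17·√2 = 0.2404
d₁ = [ln(250/240) + (0.053 + 0.17²/2)·2] / 0.2404 = [0.0408 + 0.1349] / 0.2404 = 0.7309 ⇒ 0.73
d₂ = d₁ − σ√T = 0.7309 − 0.2404 = 0.4905 ⇒ 0.49
exp(−rT) = exp(−0.053·2) = 0.8994
N(d₁) = N(0.73) = 0.7673;  N(d₂) = N(0.49) = 0.6879
C = 250·0.7673 − 240·0.8994·0.6879 = 191.8250 − 148.4873 = 43.3377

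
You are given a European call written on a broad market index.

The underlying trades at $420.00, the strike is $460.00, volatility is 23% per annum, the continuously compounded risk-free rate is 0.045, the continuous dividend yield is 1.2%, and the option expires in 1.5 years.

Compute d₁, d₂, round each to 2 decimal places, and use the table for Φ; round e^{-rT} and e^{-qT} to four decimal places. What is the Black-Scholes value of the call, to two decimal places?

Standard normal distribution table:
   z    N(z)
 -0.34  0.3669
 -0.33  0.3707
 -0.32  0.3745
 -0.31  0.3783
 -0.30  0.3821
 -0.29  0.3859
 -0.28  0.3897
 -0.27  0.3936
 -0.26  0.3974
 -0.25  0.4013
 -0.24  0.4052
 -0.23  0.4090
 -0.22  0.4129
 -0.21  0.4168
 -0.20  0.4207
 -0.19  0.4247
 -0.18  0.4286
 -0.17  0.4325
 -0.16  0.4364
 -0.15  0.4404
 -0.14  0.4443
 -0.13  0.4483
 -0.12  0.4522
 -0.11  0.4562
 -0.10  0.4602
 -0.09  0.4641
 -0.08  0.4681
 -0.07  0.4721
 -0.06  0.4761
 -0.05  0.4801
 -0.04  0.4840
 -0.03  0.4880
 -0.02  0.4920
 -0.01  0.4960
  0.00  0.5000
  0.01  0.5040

$38.69

σ√T = 0.23·√1.5 = 0.2817
d₁ = [ln(420/460) + (0.045 − 0.012 + ½·0.23²)·1.5] / (σ√T) = (-0.0910 + 0.0892) / 0.2817 = -0.0064 → -0.01
d₂ = -0.0064 − 0.2817 = -0.2881 → -0.29
e^(−qT) = e^(−0.012·1.5) = 0.9822;  e^(−rT) = e^(−0.045·1.5) = 0.9347
N(d₁) = N(-0.01) = 0.4960;  N(d₂) = N(-0.29) = 0.3859
C = 420·0.9822·0.4960 − 460·0.9347·0.3859 = 204.6119 − 165.9223 = 38.6896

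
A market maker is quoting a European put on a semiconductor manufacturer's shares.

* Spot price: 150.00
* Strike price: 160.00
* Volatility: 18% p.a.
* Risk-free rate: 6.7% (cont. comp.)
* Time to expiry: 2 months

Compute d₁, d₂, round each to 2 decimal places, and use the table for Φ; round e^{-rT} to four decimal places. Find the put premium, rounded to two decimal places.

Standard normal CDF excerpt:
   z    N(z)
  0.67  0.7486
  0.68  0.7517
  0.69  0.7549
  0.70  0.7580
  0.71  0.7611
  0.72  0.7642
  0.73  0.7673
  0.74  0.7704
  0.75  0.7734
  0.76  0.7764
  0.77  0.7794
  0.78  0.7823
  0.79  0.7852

σ√T = 0.18 × 0.4082 = 0.0735
d₁ = [ln(150/160) + (0.067 + ½·0.18²)·0.1667] / (σ√T) = (-0.0645 + 0.0139) / 0.0735 = -0.6896 which rounds to -0.69
d₂ = -0.6896 − 0.0735 = -0.7630 which rounds to -0.76
exp(−rT) = exp(−0.067·0.1667) = 0.9889
N(−d₂) = N(0.76) = 0.7764;  N(−d₁) = N(0.69) = 0.7549
P = 160·0.9889·0.7764 − 150·0.7549 = 122.8451 − 113.2350 = 9.6101

9.61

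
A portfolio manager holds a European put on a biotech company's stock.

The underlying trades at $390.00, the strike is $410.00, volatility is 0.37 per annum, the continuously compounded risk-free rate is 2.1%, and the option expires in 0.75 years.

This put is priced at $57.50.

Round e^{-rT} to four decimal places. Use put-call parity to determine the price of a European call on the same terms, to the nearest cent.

$43.90

exp(−rT) = exp(−0.021·0.75) = 0.9844
Put-call parity: C − P = S − K·e^(−rT) = 390 − 410·0.9844 = 390 − 403.6040 = -13.6040
C = P + (C − P) = 57.50 + (-13.6040) = 43.8960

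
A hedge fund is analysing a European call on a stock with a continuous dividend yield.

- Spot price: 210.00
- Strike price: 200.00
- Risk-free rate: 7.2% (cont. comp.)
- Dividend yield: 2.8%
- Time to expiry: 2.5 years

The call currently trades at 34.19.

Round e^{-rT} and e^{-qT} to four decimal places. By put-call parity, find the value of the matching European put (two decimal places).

exp(−qT) = exp(−0.028·2.5) = 0.9324;  exp(−rT) = exp(−0.072·2.5) = 0.8353
Put-call parity: C − P = S·e^(−qT) − K·e^(−rT) = 210·0.9324 − 200·0.8353 = 195.8040 − 167.0600 = 28.7440
P = C − (C − P) = 34.19 − (28.7440) = 5.4460

5.45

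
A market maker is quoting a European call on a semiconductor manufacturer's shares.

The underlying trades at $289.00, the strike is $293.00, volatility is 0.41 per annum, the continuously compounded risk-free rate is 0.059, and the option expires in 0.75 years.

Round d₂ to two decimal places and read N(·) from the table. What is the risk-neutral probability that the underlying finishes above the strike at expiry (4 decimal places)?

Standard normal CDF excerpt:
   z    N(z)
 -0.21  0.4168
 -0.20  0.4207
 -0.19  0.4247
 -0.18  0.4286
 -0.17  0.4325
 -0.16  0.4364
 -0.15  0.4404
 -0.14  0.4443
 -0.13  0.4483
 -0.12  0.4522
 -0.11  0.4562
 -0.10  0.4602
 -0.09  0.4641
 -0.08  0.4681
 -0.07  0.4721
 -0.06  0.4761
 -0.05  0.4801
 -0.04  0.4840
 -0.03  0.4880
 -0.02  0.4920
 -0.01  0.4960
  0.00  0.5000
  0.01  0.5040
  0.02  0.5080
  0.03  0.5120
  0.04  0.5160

σ√T = 0.41 × 0.8660 = 0.3551
ln(S/K) + (r + σ²/2)T = ln(289/293) + (0.059 + 0.41²/2)·0.75 = -0.0137 + 0.1073 = 0.0935
d₁ = 0.0935 / 0.3551 = 0.2634 ≈ 0.26
d₂ = d₁ − σ√T = 0.2634 − 0.3551 = -0.0916 ≈ -0.09
Pr(exercise) under Q = N(d₂) = 0.4641

0.4641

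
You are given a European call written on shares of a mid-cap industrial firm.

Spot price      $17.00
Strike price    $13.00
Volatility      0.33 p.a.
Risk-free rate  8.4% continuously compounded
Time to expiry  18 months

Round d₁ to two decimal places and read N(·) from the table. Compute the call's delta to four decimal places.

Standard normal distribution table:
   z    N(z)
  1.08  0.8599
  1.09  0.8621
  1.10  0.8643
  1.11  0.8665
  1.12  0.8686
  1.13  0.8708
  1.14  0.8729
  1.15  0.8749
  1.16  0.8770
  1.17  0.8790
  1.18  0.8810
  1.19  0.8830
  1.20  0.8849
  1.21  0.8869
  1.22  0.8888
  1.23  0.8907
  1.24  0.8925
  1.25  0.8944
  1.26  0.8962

0.8810

T = 1.5;  σ√T = 0.4042
d₁ = [ln(17/13) + (0.084 + ½·0.33²)·1.5] / (σ√T) = (0.2683 + 0.2077) / 0.4042 = 1.1776 which rounds to 1.18
N(d₁) = N(1.18) = 0.8810
Δ_call = N(d₁) = 0.8810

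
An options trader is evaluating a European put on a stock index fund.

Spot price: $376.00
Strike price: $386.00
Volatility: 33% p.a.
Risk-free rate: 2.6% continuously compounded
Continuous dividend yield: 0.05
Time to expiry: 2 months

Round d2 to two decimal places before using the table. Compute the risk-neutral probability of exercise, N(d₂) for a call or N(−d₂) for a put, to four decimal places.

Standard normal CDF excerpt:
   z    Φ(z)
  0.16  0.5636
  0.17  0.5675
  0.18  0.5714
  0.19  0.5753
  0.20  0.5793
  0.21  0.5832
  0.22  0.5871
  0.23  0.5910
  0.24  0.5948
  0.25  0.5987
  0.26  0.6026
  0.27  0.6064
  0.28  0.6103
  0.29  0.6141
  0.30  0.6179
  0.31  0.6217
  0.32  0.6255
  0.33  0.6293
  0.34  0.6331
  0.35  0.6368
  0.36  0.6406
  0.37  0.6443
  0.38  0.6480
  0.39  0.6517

σ√T = 0.33 × 0.4082 = 0.1347
d₁ = [ln(376/386) + (0.026 − 0.05 + 0.33²/2)·0.1667] / 0.1347 = [-0.0262 + 0.0051] / 0.1347 = -0.1572 which rounds to -0.16
d₂ = d₁ − σ√T = -0.1572 − 0.1347 = -0.2919 which rounds to -0.29
Pr(exercise) under Q = N(−d₂) = N(0.29) = 0.6141

0.6141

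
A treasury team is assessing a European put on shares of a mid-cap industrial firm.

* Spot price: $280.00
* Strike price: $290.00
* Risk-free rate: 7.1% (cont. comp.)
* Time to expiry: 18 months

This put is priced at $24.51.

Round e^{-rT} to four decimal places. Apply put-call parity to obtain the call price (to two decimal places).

e^(−rT) = e^(−0.071·1.5) = 0.8990
Put-call parity: C − P = S − K·e^(−rT) = 280 − 290·0.8990 = 280 − 260.7100 = 19.2900
C = P + (C − P) = 24.51 + (19.2900) = 43.8000

$43.80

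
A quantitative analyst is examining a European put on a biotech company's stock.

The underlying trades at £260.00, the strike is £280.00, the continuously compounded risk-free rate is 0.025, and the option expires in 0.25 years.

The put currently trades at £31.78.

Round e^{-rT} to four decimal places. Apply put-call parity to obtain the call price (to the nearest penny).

exp(−rT) = exp(−0.025·0.25) = 0.9938
Put-call parity: C − P = S − K·e^(−rT) = 260 − 280·0.9938 = 260 − 278.2640 = -18.2640
C = P + (C − P) = 31.78 + (-18.2640) = 13.5160

£13.52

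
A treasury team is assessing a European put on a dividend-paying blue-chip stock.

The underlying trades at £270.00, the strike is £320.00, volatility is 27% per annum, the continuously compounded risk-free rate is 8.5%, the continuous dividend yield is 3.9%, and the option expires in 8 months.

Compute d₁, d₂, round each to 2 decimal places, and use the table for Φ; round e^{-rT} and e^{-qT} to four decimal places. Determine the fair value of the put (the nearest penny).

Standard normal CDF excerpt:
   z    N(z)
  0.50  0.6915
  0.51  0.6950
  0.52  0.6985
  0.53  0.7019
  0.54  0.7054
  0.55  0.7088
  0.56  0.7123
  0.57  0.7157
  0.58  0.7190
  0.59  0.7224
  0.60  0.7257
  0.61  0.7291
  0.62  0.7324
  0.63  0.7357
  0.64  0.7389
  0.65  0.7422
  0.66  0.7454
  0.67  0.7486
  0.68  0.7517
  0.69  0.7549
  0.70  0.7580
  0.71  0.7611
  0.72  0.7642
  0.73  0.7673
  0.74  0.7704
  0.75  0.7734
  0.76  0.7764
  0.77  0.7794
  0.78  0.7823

£49.20

T = 0.6667;  σ√T = 0.2205
d₁ = [ln(270/320) + (0.085 − 0.039 + 0.27²/2)·0.6667] / 0.2205 = [-0.1699 + 0.0550] / 0.2205 = -0.5213 ≈ -0.52
d₂ = d₁ − σ√T = -0.5213 − 0.2205 = -0.7418 ≈ -0.74
e^(−qT) = e^(−0.039·0.6667) = 0.9743;  e^(−rT) = e^(−0.085·0.6667) = 0.9449
P = 320·0.9449·N(0.74) − 270·0.9743·N(0.52) = 320·0.9449·0.7704 − 270·0.9743·0.6985 = 232.9443 − 183.7481 = 49.1962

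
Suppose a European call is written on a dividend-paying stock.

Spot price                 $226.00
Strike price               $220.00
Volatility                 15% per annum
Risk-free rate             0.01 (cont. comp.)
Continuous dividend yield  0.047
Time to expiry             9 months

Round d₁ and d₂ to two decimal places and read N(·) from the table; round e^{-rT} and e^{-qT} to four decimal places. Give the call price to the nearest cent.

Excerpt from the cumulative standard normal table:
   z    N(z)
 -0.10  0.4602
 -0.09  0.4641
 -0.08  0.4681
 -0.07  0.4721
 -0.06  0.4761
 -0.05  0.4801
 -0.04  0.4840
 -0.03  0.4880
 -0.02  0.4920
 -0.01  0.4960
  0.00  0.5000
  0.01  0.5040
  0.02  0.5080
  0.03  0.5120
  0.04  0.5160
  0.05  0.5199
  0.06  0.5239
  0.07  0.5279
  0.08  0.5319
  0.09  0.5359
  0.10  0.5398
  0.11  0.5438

$11.22

σ√T = 0.15·√0.75 = 0.1299
d₁ = [ln(226/220) + (0.01 − 0.047 + ½·0.15²)·0.75] / (σ√T) = (0.0269 − 0.0193) / 0.1299 = 0.0585 ⇒ 0.06
d₂ = 0.0585 − 0.1299 = -0.0714 ⇒ -0.07
exp(−qT) = exp(−0.047·0.75) = 0.9654;  exp(−rT) = exp(−0.01·0.75) = 0.9925
N(d₁) = N(0.06) = 0.5239;  N(d₂) = N(-0.07) = 0.4721
C = 226·0.9654·0.5239 − 220·0.9925·0.4721 = 114.3047 − 103.0830 = 11.2217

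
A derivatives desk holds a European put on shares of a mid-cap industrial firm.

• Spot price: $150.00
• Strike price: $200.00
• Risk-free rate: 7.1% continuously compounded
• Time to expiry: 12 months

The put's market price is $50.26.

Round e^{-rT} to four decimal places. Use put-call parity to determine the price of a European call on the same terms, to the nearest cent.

$13.96

exp(−rT) = exp(−0.071·1) = 0.9315
Put-call parity: C − P = S − K·e^(−rT) = 150 − 200·0.9315 = 150 − 186.3000 = -36.3000
C = P + (C − P) = 50.26 + (-36.3000) = 13.9600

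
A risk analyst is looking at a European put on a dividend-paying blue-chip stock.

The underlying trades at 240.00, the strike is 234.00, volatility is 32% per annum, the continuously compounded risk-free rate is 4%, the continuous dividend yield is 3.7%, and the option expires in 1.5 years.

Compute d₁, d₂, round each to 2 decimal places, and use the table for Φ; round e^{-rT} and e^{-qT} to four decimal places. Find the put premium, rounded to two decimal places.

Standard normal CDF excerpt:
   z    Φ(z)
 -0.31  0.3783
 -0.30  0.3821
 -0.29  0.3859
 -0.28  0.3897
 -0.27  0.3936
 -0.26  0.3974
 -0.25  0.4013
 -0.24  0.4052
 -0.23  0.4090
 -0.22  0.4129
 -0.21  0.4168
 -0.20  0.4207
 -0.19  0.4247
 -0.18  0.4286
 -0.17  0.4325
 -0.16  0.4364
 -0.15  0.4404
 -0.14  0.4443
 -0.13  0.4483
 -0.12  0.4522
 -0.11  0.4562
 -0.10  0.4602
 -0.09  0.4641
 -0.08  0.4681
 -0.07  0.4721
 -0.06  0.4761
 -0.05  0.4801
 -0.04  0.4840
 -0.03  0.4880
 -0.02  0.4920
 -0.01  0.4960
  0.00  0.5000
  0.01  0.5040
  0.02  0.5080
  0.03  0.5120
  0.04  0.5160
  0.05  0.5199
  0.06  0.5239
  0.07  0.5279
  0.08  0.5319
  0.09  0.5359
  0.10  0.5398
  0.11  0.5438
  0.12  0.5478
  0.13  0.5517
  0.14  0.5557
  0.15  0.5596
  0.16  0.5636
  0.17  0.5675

σ√T = 0.32 × 1.2247 = 0.3919
d₁ = [ln(240/234) + (0.04 − 0.037 + 0.32²/2)·1.5] / 0.3919 = [0.0253 + 0.0813] / 0.3919 = 0.2720 ⇒ 0.27
d₂ = d₁ − σ√T = 0.2720 − 0.3919 = -0.1199 ⇒ -0.12
e^(−qT) = e^(−0.037·1.5) = 0.9460;  e^(−rT) = e^(−0.04·1.5) = 0.9418
N(−d₂) = N(0.12) = 0.5478;  N(−d₁) = N(-0.27) = 0.3936
P = 234·0.9418·0.5478 − 240·0.9460·0.3936 = 120.7248 − 89.3629 = 31.3619

31.36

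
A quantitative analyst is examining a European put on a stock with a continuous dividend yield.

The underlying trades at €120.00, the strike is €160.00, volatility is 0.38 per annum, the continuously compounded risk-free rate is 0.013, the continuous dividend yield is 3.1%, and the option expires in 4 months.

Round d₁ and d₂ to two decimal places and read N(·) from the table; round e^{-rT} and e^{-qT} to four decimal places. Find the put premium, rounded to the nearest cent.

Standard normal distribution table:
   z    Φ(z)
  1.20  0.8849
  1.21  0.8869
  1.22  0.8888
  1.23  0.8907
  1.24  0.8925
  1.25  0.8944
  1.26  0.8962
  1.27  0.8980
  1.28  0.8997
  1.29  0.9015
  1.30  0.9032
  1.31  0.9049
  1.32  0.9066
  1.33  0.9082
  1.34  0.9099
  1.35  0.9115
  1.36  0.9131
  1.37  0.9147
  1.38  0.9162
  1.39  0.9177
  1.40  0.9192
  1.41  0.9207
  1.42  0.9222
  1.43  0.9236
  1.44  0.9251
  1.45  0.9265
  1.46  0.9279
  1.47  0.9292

σ√T = 0.38·√0.3333 = 0.2194
d₁ = [ln(120/160) + (0.013 − 0.031 + 0.38²/2)·0.3333] / 0.2194 = [-0.2877 + 0.0181] / 0.2194 = -1.2289 → -1.23
d₂ = d₁ − σ√T = -1.2289 − 0.2194 = -1.4483 → -1.45
exp(−qT) = exp(−0.031·0.3333) = 0.9897;  exp(−rT) = exp(−0.013·0.3333) = 0.9957
N(−d₂) = N(1.45) = 0.9265;  N(−d₁) = N(1.23) = 0.8907
P = 160·0.9957·0.9265 − 120·0.9897·0.8907 = 147.6026 − 105.7831 = 41.8195

€41.82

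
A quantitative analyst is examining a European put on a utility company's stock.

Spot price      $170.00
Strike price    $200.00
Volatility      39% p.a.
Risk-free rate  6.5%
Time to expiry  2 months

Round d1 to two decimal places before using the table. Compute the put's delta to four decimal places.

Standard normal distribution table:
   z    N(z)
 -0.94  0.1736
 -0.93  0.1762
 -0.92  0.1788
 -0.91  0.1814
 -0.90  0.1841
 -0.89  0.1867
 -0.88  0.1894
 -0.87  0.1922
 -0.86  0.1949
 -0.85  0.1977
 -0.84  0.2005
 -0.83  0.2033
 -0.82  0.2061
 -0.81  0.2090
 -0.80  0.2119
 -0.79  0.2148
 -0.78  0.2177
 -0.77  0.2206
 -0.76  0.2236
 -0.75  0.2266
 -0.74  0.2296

-0.8078

T = 0.1667;  σ√T = 0.1592
ln(S/K) + (r + σ²/2)T = ln(170/200) + (0.065 + 0.39²/2)·0.1667 = -0.1625 + 0.0235 = -0.1390
d₁ = -0.1390 / 0.1592 = -0.8731 ⇒ -0.87
N(d₁) = N(-0.87) = 0.1922
Δ_put = N(d₁) − 1 = 0.1922 − 1 = -0.8078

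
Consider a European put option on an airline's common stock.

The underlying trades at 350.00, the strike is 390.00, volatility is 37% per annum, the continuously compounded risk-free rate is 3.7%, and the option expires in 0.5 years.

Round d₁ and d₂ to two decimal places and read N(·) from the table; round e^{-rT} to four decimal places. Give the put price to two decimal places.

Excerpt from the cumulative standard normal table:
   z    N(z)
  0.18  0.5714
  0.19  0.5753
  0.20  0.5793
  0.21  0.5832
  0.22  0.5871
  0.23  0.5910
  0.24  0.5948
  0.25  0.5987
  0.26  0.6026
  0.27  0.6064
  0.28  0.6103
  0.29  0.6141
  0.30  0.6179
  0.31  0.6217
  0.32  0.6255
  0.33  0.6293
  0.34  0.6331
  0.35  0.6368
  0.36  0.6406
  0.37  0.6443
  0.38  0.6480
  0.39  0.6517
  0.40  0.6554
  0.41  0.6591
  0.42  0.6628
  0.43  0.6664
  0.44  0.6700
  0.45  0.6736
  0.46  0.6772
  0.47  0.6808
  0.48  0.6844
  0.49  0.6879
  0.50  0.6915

σ√T = 0.37 × 0.7071 = 0.2616
d₁ = [ln(350/390) + (0.037 + 0.37²/2)·0.5] / 0.2616 = [-0.1082 + 0.0527] / 0.2616 = -0.2121 ⇒ -0.21
d₂ = d₁ − σ√T = -0.2121 − 0.2616 = -0.4737 ⇒ -0.47
exp(−rT) = exp(−0.037·0.5) = 0.9817
N(−d₂) = N(0.47) = 0.6808;  N(−d₁) = N(0.21) = 0.5832
P = 390·0.9817·0.6808 − 350·0.5832 = 260.6531 − 204.1200 = 56.5331

56.53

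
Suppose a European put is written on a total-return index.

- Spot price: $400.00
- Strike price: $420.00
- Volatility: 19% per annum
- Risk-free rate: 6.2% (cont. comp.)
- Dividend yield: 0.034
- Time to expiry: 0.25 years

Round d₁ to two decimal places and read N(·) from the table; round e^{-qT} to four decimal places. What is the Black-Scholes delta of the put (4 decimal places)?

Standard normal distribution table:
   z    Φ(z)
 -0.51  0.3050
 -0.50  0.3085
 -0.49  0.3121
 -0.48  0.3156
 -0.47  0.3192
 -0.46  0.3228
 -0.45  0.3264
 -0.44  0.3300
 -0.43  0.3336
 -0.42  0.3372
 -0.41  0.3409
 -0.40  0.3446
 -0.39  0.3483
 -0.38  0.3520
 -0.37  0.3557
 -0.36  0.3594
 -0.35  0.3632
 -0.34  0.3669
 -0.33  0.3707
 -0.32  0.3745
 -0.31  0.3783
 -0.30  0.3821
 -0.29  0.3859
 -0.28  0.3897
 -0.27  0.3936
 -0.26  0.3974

-0.6462

T = 0.25;  σ√T = 0.0950
d₁ = [ln(400/420) + (0.062 − 0.034 + 0.19²/2)·0.25] / 0.0950 = [-0.0488 + 0.0115] / 0.0950 = -0.3924 ⇒ -0.39
N(d₁) = N(-0.39) = 0.3483
Δ_put = exp(−qT)·(N(d₁) − 1) = 0.9915·(0.3483 − 1) = -0.6462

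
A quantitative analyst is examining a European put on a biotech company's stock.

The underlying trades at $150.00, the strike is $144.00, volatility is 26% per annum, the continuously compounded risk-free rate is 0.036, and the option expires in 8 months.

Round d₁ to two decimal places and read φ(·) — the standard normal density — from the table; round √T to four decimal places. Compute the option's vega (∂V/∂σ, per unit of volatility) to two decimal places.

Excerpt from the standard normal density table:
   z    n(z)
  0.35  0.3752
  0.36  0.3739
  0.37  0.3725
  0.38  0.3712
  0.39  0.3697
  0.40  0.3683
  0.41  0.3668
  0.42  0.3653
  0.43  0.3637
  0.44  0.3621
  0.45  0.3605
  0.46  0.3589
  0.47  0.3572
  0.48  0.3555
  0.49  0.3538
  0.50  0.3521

σ√T = 0.26·√0.6667 = 0.2123
d₁ = [ln(150/144) + (0.036 + ½·0.26²)·0.6667] / (σ√T) = (0.0408 + 0.0465) / 0.2123 = 0.4115 which rounds to 0.41
√T = √0.6667 = 0.8165
φ(d₁) = φ(0.41) = 0.3668
vega = S·φ(d₁)·√T = 150·0.3668·0.8165 = 44.9238
(Vega is the same for a European call and put with the same parameters.)

44.92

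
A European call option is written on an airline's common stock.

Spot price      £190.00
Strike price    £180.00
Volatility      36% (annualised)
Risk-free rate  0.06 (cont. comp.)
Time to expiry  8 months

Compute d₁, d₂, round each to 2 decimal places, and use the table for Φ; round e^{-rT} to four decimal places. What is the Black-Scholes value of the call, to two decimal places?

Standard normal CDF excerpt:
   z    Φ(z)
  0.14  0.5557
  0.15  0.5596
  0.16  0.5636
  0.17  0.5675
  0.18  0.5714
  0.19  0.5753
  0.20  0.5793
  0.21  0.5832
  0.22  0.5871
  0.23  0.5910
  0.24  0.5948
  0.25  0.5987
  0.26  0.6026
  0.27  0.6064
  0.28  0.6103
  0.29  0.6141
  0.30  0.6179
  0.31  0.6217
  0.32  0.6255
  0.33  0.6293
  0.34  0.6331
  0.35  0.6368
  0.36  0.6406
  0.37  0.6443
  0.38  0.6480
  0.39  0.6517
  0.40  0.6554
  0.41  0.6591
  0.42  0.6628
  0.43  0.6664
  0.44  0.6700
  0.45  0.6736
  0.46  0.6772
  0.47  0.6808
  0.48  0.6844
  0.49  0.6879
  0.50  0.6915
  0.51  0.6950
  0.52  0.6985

£31.21

T = 0.6667;  σ√T = 0.2939
d₁ = [ln(190/180) + (0.06 + ½·0.36²)·0.6667] / (σ√T) = (0.0541 + 0.0832) / 0.2939 = 0.4670 which rounds to 0.47
d₂ = 0.4670 − 0.2939 = 0.1731 which rounds to 0.17
exp(−rT) = exp(−0.06·0.6667) = 0.9608
N(d₁) = N(0.47) = 0.6808;  N(d₂) = N(0.17) = 0.5675
C = 190·0.6808 − 180·0.9608·0.5675 = 129.3520 − 98.1457 = 31.2063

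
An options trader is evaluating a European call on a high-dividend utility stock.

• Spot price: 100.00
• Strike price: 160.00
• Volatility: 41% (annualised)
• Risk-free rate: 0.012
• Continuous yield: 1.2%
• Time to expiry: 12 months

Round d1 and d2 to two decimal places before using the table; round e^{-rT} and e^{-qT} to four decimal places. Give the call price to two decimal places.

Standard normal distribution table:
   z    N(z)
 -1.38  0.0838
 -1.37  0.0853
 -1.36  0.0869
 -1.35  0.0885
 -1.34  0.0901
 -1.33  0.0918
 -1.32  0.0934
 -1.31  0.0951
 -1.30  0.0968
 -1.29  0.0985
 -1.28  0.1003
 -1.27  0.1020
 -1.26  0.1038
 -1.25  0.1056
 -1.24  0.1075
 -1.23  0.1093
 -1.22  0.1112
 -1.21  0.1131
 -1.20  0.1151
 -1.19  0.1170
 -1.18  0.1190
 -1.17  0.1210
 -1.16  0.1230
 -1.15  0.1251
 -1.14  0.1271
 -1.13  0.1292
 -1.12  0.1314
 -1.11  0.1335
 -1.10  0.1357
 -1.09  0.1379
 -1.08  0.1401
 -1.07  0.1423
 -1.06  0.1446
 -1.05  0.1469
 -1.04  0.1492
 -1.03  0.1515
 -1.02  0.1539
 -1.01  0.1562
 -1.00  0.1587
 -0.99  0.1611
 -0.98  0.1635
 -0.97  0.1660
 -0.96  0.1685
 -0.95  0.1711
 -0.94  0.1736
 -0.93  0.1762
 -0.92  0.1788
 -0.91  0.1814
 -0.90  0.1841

σ√T = 0.41 × 1.0000 = 0.4100
d₁ = [ln(100/160) + (0.012 − 0.012 + 0.41²/2)·1] / 0.4100 = [-0.4700 + 0.0840] / 0.4100 = -0.9414 → -0.94
d₂ = d₁ − σ√T = -0.9414 − 0.4100 = -1.3514 → -1.35
e^(−qT) = e^(−0.012·1) = 0.9881;  e^(−rT) = e^(−0.012·1) = 0.9881
C = 100·0.9881·N(-0.94) − 160·0.9881·N(-1.35) = 100·0.9881·0.1736 − 160·0.9881·0.0885 = 17.1534 − 13.9915 = 3.1619

3.16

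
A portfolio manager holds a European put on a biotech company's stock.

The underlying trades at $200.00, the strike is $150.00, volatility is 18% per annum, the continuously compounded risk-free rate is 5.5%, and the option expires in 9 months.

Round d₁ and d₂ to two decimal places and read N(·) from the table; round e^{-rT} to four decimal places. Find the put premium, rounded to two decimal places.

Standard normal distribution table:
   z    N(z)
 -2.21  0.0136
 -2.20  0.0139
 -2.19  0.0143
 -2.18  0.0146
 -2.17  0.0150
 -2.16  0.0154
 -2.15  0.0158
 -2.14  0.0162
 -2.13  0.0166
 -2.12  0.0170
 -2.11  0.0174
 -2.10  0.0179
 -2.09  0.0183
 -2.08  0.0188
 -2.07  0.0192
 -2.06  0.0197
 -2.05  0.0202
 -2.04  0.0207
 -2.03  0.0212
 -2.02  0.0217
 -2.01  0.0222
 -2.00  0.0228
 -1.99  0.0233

σ√T = 0.18·√0.75 = 0.1559
d₁ = [ln(200/150) + (0.055 + ½·0.18²)·0.75] / (σ√T) = (0.2877 + 0.0534) / 0.1559 = 2.1880 ⇒ 2.19
d₂ = 2.1880 − 0.1559 = 2.0322 ⇒ 2.03
exp(−rT) = exp(−0.055·0.75) = 0.9596
P = 150·0.9596·N(-2.03) − 200·N(-2.19) = 150·0.9596·0.0212 − 200·0.0143 = 3.0515 − 2.8600 = 0.1915

$0.19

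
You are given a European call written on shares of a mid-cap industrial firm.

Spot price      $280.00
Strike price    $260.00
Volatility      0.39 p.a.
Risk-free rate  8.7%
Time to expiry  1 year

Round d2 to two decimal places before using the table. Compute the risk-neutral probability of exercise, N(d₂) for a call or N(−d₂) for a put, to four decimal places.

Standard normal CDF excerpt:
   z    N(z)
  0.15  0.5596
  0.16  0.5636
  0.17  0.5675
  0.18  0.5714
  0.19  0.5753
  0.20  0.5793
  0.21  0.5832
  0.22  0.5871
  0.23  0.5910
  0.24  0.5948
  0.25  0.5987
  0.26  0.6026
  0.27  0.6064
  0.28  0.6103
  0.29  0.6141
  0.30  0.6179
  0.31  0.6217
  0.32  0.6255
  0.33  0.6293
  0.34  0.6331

σ√T = 0.39 × 1.0000 = 0.3900
ln(S/K) + (r + σ²/2)T = ln(280/260) + (0.087 + 0.39²/2)·1 = 0.0741 + 0.1631 = 0.2372
d₁ = 0.2372 / 0.3900 = 0.6081 ⇒ 0.61
d₂ = d₁ − σ√T = 0.6081 − 0.3900 = 0.2181 ⇒ 0.22
Pr(exercise) under Q = N(d₂) = 0.5871

0.5871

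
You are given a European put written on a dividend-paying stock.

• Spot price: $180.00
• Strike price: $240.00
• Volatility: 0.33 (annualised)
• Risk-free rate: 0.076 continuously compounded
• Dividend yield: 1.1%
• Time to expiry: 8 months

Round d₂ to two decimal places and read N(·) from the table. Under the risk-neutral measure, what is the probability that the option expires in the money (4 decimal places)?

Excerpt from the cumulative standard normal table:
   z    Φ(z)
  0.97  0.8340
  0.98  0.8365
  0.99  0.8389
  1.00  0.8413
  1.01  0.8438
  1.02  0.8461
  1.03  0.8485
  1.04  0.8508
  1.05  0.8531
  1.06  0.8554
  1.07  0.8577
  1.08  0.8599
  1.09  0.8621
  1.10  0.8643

σ√T = 0.33·√0.6667 = 0.2694
d₁ = [ln(180/240) + (0.076 − 0.011 + 0.33²/2)·0.6667] / 0.2694 = [-0.2877 + 0.0796] / 0.2694 = -0.7721 ≈ -0.77
d₂ = d₁ − σ√T = -0.7721 − 0.2694 = -1.0416 ≈ -1.04
Pr(exercise) under Q = N(−d₂) = N(1.04) = 0.8508

0.8508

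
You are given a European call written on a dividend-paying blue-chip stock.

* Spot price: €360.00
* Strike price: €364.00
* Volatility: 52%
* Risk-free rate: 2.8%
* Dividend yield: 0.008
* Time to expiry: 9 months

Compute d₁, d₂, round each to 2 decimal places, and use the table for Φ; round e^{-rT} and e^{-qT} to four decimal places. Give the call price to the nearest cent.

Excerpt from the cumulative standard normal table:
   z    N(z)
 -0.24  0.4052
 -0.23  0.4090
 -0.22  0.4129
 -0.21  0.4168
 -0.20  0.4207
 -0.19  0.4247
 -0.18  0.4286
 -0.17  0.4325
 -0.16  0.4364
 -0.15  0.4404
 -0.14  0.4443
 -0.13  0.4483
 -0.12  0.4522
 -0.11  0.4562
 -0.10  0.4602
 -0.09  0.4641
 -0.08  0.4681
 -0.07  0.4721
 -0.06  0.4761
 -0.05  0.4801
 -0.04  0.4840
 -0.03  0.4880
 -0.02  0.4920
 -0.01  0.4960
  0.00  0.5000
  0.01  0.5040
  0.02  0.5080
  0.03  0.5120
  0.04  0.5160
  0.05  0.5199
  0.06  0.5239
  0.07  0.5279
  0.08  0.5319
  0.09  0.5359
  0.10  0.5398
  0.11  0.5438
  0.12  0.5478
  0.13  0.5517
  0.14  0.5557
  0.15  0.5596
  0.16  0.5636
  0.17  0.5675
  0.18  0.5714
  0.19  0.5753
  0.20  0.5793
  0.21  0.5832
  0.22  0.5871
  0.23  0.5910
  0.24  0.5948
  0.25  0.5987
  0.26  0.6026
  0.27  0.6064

€64.31

T = 0.75;  σ√T = 0.4503
ln(S/K) + (r − q + σ²/2)T = ln(360/364) + (0.028 − 0.008 + 0.52²/2)·0.75 = -0.0110 + 0.1164 = 0.1054
d₁ = 0.1054 / 0.4503 = 0.2339 ≈ 0.23
d₂ = d₁ − σ√T = 0.2339 − 0.4503 = -0.2164 ≈ -0.22
e^(−qT) = e^(−0.008·0.75) = 0.9940;  e^(−rT) = e^(−0.028·0.75) = 0.9792
C = 360·0.9940·N(0.23) − 364·0.9792·N(-0.22) = 360·0.9940·0.5910 − 364·0.9792·0.4129 = 211.4834 − 147.1695 = 64.3140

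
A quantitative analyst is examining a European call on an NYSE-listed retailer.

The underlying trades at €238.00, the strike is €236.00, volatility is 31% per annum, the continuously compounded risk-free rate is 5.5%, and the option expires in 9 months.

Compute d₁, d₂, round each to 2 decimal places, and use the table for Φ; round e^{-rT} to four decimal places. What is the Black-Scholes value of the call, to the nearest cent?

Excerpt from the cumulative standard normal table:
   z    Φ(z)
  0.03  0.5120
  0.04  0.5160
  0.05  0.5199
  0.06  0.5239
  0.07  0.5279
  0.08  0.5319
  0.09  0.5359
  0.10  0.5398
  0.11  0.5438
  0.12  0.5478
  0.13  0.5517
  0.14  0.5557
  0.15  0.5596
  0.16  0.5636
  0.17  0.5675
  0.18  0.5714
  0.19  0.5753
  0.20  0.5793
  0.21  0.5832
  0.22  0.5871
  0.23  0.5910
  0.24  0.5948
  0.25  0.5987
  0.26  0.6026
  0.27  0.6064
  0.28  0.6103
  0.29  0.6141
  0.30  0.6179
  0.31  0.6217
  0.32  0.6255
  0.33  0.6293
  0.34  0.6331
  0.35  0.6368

σ√T = 0.31 × 0.8660 = 0.2685
ln(S/K) + (r + σ²/2)T = ln(238/236) + (0.055 + 0.31²/2)·0.75 = 0.0084 + 0.0773 = 0.0857
d₁ = 0.0857 / 0.2685 = 0.3193 ≈ 0.32
d₂ = d₁ − σ√T = 0.3193 − 0.2685 = 0.0508 ≈ 0.05
e^(−rT) = e^(−0.055·0.75) = 0.9596
N(d₁) = N(0.32) = 0.6255;  N(d₂) = N(0.05) = 0.5199
C = 238·0.6255 − 236·0.9596·0.5199 = 148.8690 − 117.7395 = 31.1295

€31.13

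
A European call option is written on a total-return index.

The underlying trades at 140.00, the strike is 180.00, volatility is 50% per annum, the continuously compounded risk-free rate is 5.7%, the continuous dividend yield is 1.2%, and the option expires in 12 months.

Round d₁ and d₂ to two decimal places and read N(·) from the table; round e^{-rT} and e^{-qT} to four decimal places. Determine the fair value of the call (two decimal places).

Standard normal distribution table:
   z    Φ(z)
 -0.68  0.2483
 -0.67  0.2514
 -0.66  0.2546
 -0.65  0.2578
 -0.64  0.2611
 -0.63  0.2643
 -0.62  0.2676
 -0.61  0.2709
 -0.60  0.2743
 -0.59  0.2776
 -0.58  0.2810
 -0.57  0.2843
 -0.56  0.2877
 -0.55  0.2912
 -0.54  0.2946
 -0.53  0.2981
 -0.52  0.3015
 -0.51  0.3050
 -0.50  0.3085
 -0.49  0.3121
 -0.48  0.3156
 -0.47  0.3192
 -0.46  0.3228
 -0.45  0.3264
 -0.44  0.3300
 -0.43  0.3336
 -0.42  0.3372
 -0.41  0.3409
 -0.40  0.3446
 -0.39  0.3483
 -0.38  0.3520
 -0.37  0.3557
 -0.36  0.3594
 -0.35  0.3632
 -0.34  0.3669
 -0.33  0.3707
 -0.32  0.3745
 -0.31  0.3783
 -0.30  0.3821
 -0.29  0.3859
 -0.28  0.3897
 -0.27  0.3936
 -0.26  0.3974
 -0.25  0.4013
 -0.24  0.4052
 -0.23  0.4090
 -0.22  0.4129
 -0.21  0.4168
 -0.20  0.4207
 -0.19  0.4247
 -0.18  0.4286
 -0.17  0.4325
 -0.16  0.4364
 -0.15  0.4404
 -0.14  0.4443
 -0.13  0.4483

17.08

σ√T = 0.5·√1 = 0.5000
ln(S/K) + (r − q + σ²/2)T = ln(140/180) + (0.057 − 0.012 + 0.5²/2)·1 = -0.2513 + 0.1700 = -0.0813
d₁ = -0.0813 / 0.5000 = -0.1626 which rounds to -0.16
d₂ = d₁ − σ√T = -0.1626 − 0.5000 = -0.6626 which rounds to -0.66
e^(−qT) = e^(−0.012·1) = 0.9881;  e^(−rT) = e^(−0.057·1) = 0.9446
N(d₁) = N(-0.16) = 0.4364;  N(d₂) = N(-0.66) = 0.2546
C = 140·0.9881·0.4364 − 180·0.9446·0.2546 = 60.3690 − 43.2891 = 17.0798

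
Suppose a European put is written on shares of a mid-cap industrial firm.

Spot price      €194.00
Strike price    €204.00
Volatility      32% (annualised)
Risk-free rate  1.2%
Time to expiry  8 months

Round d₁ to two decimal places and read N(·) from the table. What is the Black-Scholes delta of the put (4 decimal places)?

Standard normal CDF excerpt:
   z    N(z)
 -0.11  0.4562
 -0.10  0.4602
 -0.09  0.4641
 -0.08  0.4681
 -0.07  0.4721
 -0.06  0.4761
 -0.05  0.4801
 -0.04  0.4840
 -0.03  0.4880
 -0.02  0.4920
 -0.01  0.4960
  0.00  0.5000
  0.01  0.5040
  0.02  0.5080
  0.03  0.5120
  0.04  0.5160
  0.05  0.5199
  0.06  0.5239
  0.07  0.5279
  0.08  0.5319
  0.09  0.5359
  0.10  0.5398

-0.5120

T = 0.6667;  σ√T = 0.2613
d₁ = [ln(194/204) + (0.012 + 0.32²/2)·0.6667] / 0.2613 = [-0.0503 + 0.0421] / 0.2613 = -0.0311 ⇒ -0.03
N(d₁) = N(-0.03) = 0.4880
Δ_put = N(d₁) − 1 = 0.4880 − 1 = -0.5120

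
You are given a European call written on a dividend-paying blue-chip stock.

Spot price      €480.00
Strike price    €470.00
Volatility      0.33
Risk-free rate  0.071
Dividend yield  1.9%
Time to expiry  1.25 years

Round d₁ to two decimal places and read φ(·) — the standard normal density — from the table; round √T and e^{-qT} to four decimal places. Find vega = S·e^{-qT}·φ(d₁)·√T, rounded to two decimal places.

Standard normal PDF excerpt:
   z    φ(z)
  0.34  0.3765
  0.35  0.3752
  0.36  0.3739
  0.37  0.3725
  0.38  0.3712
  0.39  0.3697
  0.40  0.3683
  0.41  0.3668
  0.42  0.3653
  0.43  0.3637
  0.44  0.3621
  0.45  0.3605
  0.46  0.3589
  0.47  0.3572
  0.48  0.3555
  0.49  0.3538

191.43

T = 1.25;  σ√T = 0.3690
d₁ = [ln(480/470) + (0.071 − 0.019 + ½·0.33²)·1.25] / (σ√T) = (0.0211 + 0.1331) / 0.3690 = 0.4177 which rounds to 0.42
√T = √1.25 = 1.1180
φ(d₁) = φ(0.42) = 0.3653
e^(−qT) = e^(−0.019·1.25) = 0.9765
vega = S·e^(−qT)·φ(d₁)·√T = 480·0.9765·0.3653·1.1180 = 191.4278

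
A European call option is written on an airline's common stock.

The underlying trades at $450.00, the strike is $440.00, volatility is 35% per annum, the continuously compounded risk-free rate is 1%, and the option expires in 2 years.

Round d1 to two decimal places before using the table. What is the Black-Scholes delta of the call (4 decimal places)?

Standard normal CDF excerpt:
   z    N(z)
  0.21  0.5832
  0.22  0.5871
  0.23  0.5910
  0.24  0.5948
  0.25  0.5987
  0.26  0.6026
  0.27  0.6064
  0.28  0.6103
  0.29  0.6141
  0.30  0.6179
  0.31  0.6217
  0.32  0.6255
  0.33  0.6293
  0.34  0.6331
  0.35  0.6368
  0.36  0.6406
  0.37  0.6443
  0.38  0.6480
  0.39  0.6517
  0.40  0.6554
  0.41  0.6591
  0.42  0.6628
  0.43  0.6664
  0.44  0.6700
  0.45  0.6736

T = 2;  σ√T = 0.4950
d₁ = [ln(450/440) + (0.01 + 0.35²/2)·2] / 0.4950 = [0.0225 + 0.1425] / 0.4950 = 0.3333 ⇒ 0.33
N(d₁) = N(0.33) = 0.6293
Δ_call = N(d₁) = 0.6293

0.6293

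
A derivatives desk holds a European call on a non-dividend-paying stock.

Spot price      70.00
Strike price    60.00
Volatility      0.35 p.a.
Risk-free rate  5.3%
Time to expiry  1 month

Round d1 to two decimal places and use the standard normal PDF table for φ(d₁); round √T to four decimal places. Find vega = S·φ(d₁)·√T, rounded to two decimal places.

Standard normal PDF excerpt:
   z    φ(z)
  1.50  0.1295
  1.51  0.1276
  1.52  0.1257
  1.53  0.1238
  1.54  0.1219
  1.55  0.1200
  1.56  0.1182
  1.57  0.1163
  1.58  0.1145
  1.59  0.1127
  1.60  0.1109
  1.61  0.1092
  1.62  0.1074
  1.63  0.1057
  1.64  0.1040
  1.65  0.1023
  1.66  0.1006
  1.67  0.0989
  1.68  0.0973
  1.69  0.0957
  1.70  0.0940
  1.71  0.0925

2.17

T = 0.08333;  σ√T = 0.1010
d₁ = [ln(70/60) + (0.053 + 0.35²/2)·0.08333] / 0.1010 = [0.1542 + 0.0095] / 0.1010 = 1.6199 which rounds to 1.62
√T = √0.08333 = 0.2887
φ(d₁) = φ(1.62) = 0.1074
vega = S·φ(d₁)·√T = 70·0.1074·0.2887 = 2.1704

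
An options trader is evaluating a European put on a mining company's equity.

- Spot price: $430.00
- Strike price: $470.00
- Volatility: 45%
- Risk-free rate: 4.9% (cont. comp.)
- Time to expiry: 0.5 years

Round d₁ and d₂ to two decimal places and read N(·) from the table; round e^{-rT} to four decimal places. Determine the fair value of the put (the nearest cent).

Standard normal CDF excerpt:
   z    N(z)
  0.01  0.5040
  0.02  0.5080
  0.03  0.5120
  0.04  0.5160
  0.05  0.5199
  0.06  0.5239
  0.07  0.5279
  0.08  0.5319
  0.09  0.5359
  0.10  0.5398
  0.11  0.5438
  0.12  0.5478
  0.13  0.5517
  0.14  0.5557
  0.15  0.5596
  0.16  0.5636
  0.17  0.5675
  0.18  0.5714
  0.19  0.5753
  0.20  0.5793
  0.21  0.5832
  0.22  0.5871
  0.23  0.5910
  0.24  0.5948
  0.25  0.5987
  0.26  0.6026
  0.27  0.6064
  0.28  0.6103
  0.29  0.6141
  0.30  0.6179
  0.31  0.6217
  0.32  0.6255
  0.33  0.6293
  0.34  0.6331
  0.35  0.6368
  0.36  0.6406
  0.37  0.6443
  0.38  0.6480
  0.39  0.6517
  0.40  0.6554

$71.92

T = 0.5;  σ√T = 0.3182
d₁ = [ln(430/470) + (0.049 + 0.45²/2)·0.5] / 0.3182 = [-0.0889 + 0.0751] / 0.3182 = -0.0434 ≈ -0.04
d₂ = d₁ − σ√T = -0.0434 − 0.3182 = -0.3616 ≈ -0.36
e^(−rT) = e^(−0.049·0.5) = 0.9758
P = 470·0.9758·N(0.36) − 430·N(0.04) = 470·0.9758·0.6406 − 430·0.5160 = 293.7958 − 221.8800 = 71.9158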